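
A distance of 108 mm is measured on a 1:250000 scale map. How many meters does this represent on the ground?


ground = 108 mm * 250000 / 1000 = 27000.0 m

27000.0 m


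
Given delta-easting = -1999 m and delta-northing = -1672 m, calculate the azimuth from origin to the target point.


az = atan2(-1999, -1672) = -129.9 deg
adjusted to 0-360: 230.1 degrees

230.1 degrees


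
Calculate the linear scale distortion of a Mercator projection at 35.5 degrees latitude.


SF = 1 / cos(35.5) = 1 / 0.814116 = 1.228

1.228


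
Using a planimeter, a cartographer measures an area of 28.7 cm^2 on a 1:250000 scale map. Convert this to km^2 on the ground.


ground_area = 28.7 * (250000/100)^2 = 179375000.0 m^2 = 179.375 km^2

179.375 km^2


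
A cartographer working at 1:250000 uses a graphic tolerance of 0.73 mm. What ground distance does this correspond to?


ground = 0.73 mm * 250000 / 1000 = 182.5 m

182.5 m


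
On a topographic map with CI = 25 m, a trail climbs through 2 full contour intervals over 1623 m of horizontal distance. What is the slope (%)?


elevation change = 2 * 25 = 50 m
slope = 50 / 1623 * 100 = 3.1%

3.1%


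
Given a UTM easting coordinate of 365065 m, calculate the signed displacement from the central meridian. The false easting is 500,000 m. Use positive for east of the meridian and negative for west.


displacement = 365065 - 500000 = -134935 m

-134935 m


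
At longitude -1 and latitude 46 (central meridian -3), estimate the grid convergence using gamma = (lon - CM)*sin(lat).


gamma = (-1 - -3) * sin(46) = 2 * 0.71934 = 1.439 degrees

1.439 degrees


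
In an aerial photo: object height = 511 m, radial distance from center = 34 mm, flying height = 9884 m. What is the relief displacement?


d = h * r / H = 511 * 34 / 9884 = 1.76 mm

1.76 mm


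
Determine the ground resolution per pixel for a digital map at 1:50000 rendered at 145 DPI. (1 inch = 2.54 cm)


pixel_cm = 2.54 / 145 ≈ 0.017517 cm
ground = pixel_cm * 50000 / 100 = 2.54 * 50000 / (145 * 100) = 127000 / 14500 ≈ 8.76 m

8.76 m


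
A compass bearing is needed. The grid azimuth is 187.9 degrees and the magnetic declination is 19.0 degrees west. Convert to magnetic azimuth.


magnetic azimuth = grid azimuth - declination (east +ve)
mag_az = 187.9 - -19.0 = 206.9 degrees

206.9 degrees


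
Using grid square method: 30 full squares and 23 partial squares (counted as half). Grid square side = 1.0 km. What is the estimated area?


effective squares = 30 + 23 * 0.5 = 41.5
area = 41.5 * 1.0 = 41.5 km^2

41.5 km^2


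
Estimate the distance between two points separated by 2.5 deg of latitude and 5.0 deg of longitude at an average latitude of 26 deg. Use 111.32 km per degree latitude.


dlat_km = 2.5 * 111.32 = 278.3
dlon_km = 5.0 * 111.32 * cos(26) ≈ 500.269
dist = sqrt(278.3^2 + 500.269^2) ≈ 572.5 km

572.5 km


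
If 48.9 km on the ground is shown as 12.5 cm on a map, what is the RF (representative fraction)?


ground = 48.9 km = 4890000 cm; RF denominator = ground / map = 4890000 / 12.5 = 391200; RF = 1:391200

1:391200


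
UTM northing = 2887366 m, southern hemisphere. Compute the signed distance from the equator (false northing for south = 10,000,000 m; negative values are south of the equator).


For southern: actual = 2887366 - 10000000 = -7112634 m

-7112634 m


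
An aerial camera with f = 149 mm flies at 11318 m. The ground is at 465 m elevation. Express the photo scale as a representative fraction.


scale = f / (H - h) = 149 mm / 10853 m = 149 / 10853000 = 1:72839

1:72839


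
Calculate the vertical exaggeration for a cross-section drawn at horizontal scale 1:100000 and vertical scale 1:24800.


VE = horizontal_scale / vertical_scale = 100000 / 24800 ≈ 4.0

4.0x


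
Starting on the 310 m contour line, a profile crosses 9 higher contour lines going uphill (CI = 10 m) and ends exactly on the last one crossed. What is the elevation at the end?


elevation = 310 + 9 * 10 = 400 m

400 m


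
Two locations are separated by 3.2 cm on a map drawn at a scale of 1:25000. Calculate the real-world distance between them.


ground = 3.2 cm * 25000 / 100 = 800.0 m

800.0 m


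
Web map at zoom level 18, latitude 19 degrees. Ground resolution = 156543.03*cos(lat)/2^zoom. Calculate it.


res = 156543.03 * cos(19) / 2^18 = 156543.03 * 0.94551858 / 262144 = 0.56 m/pixel

0.56 m/pixel


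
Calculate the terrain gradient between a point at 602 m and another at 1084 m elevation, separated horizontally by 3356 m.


gradient = (1084 - 602) / 3356 = 482 / 3356 = 0.1436

0.1436


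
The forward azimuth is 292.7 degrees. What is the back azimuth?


back azimuth = (292.7 + 180) mod 360 = 112.7 degrees

112.7 degrees


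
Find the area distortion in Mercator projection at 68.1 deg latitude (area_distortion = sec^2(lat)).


area_distortion = 1/cos^2(68.1) = 7.188

7.188


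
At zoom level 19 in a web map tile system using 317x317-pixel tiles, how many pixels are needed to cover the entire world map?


tiles per axis = 2^19 = 524288
total tiles = 524288^2 = 274877906944
pixels per axis = 524288 * 317 = 166199296
total pixels = 166199296^2 = 27622205990895616

27622205990895616 pixels


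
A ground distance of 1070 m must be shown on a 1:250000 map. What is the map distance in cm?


map_cm = 1070 * 100 / 250000 = 0.428 cm ≈ 0.43 cm

0.43 cm


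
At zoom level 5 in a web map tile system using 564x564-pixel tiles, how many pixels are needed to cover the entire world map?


tiles per axis = 2^5 = 32
total tiles = 32^2 = 1024
pixels per axis = 32 * 564 = 18048
total pixels = 18048^2 = 325730304

325730304 pixels


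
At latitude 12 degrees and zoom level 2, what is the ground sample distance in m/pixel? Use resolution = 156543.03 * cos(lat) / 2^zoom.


res = 156543.03 * cos(12) / 2^2 = 156543.03 * 0.9781476 / 4 = 38280.55 m/pixel

38280.55 m/pixel


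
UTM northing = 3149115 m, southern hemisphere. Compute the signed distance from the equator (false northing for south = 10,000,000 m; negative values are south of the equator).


For southern: actual = 3149115 - 10000000 = -6850885 m

-6850885 m


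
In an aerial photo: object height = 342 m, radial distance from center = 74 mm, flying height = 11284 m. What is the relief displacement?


d = h * r / H = 342 * 74 / 11284 = 2.24 mm

2.24 mm


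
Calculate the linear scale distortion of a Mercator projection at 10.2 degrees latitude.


SF = 1 / cos(10.2) = 1 / 0.984196 = 1.016

1.016


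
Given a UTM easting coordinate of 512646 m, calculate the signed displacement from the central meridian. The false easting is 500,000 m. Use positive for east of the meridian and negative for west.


displacement = 512646 - 500000 = 12646 m

12646 m


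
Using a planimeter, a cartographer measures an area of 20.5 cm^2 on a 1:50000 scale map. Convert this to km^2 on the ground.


ground_area = 20.5 * (50000/100)^2 = 5125000.0 m^2 = 5.125 km^2

5.125 km^2


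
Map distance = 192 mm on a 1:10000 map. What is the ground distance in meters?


ground = 192 mm * 10000 / 1000 = 1920.0 m

1920.0 m


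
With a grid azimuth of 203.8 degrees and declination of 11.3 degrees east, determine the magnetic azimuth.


magnetic azimuth = grid azimuth - declination (east +ve)
mag_az = 203.8 - 11.3 = 192.5 degrees

192.5 degrees


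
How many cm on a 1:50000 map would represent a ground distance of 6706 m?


map_cm = 6706 * 100 / 50000 = 13.412 cm ≈ 13.41 cm

13.41 cm


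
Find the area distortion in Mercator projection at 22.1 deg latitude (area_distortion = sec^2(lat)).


area_distortion = 1/cos^2(22.1) = 1.165

1.165


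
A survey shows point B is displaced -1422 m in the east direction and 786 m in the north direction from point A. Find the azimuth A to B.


az = atan2(-1422, 786) = -61.1 deg
adjusted to 0-360: 298.9 degrees

298.9 degrees


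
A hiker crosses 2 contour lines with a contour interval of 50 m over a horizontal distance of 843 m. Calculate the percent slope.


elevation change = 2 * 50 = 100 m
slope = 100 / 843 * 100 = 11.9%

11.9%


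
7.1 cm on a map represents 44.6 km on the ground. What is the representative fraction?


ground = 44.6 km = 4460000 cm; RF denominator = ground / map = 4460000 / 7.1 ≈ 628169; RF = 1:628169

1:628169


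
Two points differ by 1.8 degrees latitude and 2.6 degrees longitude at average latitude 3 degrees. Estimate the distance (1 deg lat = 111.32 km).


dlat_km = 1.8 * 111.32 = 200.376
dlon_km = 2.6 * 111.32 * cos(3) ≈ 289.035
dist = sqrt(200.376^2 + 289.035^2) ≈ 351.7 km

351.7 km


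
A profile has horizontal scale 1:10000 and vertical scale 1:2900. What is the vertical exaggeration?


VE = horizontal_scale / vertical_scale = 10000 / 2900 ≈ 3.4

3.4x


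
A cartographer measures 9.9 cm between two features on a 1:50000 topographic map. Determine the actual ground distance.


ground = 9.9 cm * 50000 / 100 = 4950.0 m = 4.95 km

4.95 km


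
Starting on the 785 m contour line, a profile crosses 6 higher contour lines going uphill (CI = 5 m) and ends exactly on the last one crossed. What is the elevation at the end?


elevation = 785 + 6 * 5 = 815 m

815 m


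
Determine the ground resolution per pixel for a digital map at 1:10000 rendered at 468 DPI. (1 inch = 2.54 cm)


pixel_cm = 2.54 / 468 ≈ 0.005427 cm
ground = pixel_cm * 10000 / 100 = 2.54 * 10000 / (468 * 100) = 25400 / 46800 ≈ 0.54 m

0.54 m


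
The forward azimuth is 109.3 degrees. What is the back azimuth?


back azimuth = (109.3 + 180) mod 360 = 289.3 degrees

289.3 degrees


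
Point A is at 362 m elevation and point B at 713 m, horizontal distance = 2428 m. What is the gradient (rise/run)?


gradient = (713 - 362) / 2428 = 351 / 2428 = 0.1446

0.1446


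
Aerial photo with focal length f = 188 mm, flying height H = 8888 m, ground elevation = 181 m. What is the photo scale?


scale = f / (H - h) = 188 mm / 8707 m = 188 / 8707000 = 1:46314

1:46314


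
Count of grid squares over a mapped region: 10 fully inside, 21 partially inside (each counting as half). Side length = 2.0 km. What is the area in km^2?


effective squares = 10 + 21 * 0.5 = 20.5
area = 20.5 * 4.0 = 82.0 km^2

82.0 km^2


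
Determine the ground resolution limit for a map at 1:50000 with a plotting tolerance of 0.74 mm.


ground = 0.74 mm * 50000 / 1000 = 37.0 m

37.0 m


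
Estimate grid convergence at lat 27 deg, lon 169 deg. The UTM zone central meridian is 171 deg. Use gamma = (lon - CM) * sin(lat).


gamma = (169 - 171) * sin(27) = -2 * 0.45399 = -0.908 degrees

-0.908 degrees


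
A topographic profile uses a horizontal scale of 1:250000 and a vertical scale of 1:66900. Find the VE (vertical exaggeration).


VE = horizontal_scale / vertical_scale = 250000 / 66900 ≈ 3.7

3.7x


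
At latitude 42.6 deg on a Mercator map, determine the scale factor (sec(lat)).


SF = 1 / cos(42.6) = 1 / 0.736097 = 1.359

1.359


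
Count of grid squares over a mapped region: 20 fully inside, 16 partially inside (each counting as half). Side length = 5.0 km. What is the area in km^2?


effective squares = 20 + 16 * 0.5 = 28.0
area = 28.0 * 25.0 = 700.0 km^2

700.0 km^2


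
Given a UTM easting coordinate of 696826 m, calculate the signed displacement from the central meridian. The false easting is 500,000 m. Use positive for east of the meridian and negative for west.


displacement = 696826 - 500000 = 196826 m

196826 m


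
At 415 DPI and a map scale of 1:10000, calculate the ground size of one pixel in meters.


pixel_cm = 2.54 / 415 ≈ 0.00612 cm
ground = pixel_cm * 10000 / 100 = 2.54 * 10000 / (415 * 100) = 25400 / 41500 ≈ 0.61 m

0.61 m


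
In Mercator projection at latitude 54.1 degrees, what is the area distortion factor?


area_distortion = 1/cos^2(54.1) = 2.908

2.908


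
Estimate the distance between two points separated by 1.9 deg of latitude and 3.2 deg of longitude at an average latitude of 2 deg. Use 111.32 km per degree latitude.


dlat_km = 1.9 * 111.32 = 211.508
dlon_km = 3.2 * 111.32 * cos(2) ≈ 356.007
dist = sqrt(211.508^2 + 356.007^2) ≈ 414.1 km

414.1 km


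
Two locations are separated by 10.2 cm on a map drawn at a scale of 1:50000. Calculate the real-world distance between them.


ground = 10.2 cm * 50000 / 100 = 5100.0 m = 5.1 km

5.1 km


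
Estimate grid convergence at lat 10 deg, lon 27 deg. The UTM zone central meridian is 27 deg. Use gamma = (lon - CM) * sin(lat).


gamma = (27 - 27) * sin(10) = 0 * 0.173648 = 0.0 degrees

0.0 degrees


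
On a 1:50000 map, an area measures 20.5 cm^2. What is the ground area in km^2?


ground_area = 20.5 * (50000/100)^2 = 5125000.0 m^2 = 5.125 km^2

5.125 km^2


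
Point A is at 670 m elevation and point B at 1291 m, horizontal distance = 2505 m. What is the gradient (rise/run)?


gradient = (1291 - 670) / 2505 = 621 / 2505 = 0.2479

0.2479


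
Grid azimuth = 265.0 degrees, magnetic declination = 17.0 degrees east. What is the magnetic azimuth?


magnetic azimuth = grid azimuth - declination (east +ve)
mag_az = 265.0 - 17.0 = 248.0 degrees

248.0 degrees


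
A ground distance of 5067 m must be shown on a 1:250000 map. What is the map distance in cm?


map_cm = 5067 * 100 / 250000 = 2.0268 cm ≈ 2.03 cm

2.03 cm


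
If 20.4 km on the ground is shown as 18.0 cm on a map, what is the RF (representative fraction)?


ground = 20.4 km = 2040000 cm; RF denominator = ground / map = 2040000 / 18.0 ≈ 113333; RF = 1:113333

1:113333


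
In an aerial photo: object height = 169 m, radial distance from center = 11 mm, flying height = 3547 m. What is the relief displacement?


d = h * r / H = 169 * 11 / 3547 = 0.52 mm

0.52 mm


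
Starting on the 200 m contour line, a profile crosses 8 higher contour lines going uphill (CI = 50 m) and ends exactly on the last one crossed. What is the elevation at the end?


elevation = 200 + 8 * 50 = 600 m

600 m


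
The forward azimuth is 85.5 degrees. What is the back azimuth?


back azimuth = (85.5 + 180) mod 360 = 265.5 degrees

265.5 degrees


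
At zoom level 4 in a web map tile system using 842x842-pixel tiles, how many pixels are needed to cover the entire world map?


tiles per axis = 2^4 = 16
total tiles = 16^2 = 256
pixels per axis = 16 * 842 = 13472
total pixels = 13472^2 = 181494784

181494784 pixels


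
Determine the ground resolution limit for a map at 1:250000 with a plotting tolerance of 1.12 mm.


ground = 1.12 mm * 250000 / 1000 = 280.0 m

280.0 m


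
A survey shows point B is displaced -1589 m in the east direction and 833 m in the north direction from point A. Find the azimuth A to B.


az = atan2(-1589, 833) = -62.3 deg
adjusted to 0-360: 297.7 degrees

297.7 degrees


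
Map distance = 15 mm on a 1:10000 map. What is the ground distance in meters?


ground = 15 mm * 10000 / 1000 = 150.0 m

150.0 m


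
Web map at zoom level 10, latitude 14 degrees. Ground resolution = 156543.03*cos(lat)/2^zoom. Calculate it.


res = 156543.03 * cos(14) / 2^10 = 156543.03 * 0.97029573 / 1024 = 148.33 m/pixel

148.33 m/pixel


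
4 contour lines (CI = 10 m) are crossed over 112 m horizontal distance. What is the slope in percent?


elevation change = 4 * 10 = 40 m
slope = 40 / 112 * 100 = 35.7%

35.7%


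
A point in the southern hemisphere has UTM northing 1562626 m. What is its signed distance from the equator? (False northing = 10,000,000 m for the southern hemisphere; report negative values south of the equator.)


For southern: actual = 1562626 - 10000000 = -8437374 m

-8437374 m


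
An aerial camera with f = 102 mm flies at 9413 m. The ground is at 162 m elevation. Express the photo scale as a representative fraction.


scale = f / (H - h) = 102 mm / 9251 m = 102 / 9251000 = 1:90696

1:90696


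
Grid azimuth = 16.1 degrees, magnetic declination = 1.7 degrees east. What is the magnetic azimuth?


magnetic azimuth = grid azimuth - declination (east +ve)
mag_az = 16.1 - 1.7 = 14.4 degrees

14.4 degrees


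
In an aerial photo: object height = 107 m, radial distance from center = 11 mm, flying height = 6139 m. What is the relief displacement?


d = h * r / H = 107 * 11 / 6139 = 0.19 mm

0.19 mm


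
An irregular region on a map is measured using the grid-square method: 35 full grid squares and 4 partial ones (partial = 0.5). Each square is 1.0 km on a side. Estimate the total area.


effective squares = 35 + 4 * 0.5 = 37.0
area = 37.0 * 1.0 = 37.0 km^2

37.0 km^2


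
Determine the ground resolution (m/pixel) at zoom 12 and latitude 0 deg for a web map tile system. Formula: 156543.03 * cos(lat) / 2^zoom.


res = 156543.03 * cos(0) / 2^12 = 156543.03 * 1.0 / 4096 = 38.22 m/pixel

38.22 m/pixel


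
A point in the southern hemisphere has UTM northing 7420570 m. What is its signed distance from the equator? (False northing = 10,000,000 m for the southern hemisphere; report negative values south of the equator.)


For southern: actual = 7420570 - 10000000 = -2579430 m

-2579430 m


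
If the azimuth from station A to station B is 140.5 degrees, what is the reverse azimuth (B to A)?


back azimuth = (140.5 + 180) mod 360 = 320.5 degrees

320.5 degrees


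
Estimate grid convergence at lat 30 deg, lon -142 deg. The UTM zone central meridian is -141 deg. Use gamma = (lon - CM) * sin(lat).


gamma = (-142 - -141) * sin(30) = -1 * 0.5 = -0.5 degrees

-0.5 degrees


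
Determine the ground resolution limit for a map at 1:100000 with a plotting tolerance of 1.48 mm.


ground = 1.48 mm * 100000 / 1000 = 148.0 m

148.0 m


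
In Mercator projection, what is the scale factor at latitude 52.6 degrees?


SF = 1 / cos(52.6) = 1 / 0.607376 = 1.646

1.646


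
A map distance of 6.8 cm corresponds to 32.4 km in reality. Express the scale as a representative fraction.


ground = 32.4 km = 3240000 cm; RF denominator = ground / map = 3240000 / 6.8 ≈ 476471; RF = 1:476471

1:476471


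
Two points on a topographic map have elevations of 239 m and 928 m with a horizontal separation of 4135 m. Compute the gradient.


gradient = (928 - 239) / 4135 = 689 / 4135 = 0.1666

0.1666


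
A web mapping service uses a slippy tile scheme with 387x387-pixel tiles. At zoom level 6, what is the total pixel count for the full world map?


tiles per axis = 2^6 = 64
total tiles = 64^2 = 4096
pixels per axis = 64 * 387 = 24768
total pixels = 24768^2 = 613453824

613453824 pixels


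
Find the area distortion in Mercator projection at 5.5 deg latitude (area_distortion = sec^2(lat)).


area_distortion = 1/cos^2(5.5) = 1.009

1.009


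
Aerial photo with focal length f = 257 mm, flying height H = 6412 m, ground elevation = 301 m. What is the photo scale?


scale = f / (H - h) = 257 mm / 6111 m = 257 / 6111000 = 1:23778

1:23778


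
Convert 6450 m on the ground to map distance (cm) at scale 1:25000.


map_cm = 6450 * 100 / 25000 = 25.8 cm

25.8 cm


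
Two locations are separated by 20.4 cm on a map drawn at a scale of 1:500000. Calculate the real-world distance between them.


ground = 20.4 cm * 500000 / 100 = 102000.0 m = 102.0 km

102.0 km


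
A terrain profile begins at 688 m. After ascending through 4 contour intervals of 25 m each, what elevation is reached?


elevation = 688 + 4 * 25 = 788 m

788 m


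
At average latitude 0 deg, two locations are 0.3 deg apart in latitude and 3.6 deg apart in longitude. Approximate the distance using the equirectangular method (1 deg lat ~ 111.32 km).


dlat_km = 0.3 * 111.32 = 33.396
dlon_km = 3.6 * 111.32 * cos(0) ≈ 400.752
dist = sqrt(33.396^2 + 400.752^2) ≈ 402.1 km

402.1 km


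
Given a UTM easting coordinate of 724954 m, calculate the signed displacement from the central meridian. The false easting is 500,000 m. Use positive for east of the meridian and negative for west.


displacement = 724954 - 500000 = 224954 m

224954 m


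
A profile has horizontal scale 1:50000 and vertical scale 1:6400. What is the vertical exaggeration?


VE = horizontal_scale / vertical_scale = 50000 / 6400 = 7.8125 ≈ 7.8

7.8x


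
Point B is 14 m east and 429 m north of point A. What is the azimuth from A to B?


az = atan2(14, 429) = 1.9 deg
adjusted to 0-360: 1.9 degrees

1.9 degrees


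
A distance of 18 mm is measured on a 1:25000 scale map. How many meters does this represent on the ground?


ground = 18 mm * 25000 / 1000 = 450.0 m

450.0 m


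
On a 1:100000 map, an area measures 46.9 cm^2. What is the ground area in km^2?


ground_area = 46.9 * (100000/100)^2 = 46900000.0 m^2 = 46.9 km^2

46.9 km^2


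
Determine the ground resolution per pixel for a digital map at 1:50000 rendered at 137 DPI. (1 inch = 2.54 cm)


pixel_cm = 2.54 / 137 ≈ 0.01854 cm
ground = pixel_cm * 50000 / 100 = 2.54 * 50000 / (137 * 100) = 127000 / 13700 ≈ 9.27 m

9.27 m


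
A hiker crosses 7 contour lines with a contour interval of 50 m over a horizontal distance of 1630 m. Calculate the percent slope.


elevation change = 7 * 50 = 350 m
slope = 350 / 1630 * 100 = 21.5%

21.5%


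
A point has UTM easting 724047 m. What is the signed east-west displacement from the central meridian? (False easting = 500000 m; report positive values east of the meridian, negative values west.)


displacement = 724047 - 500000 = 224047 m

224047 m


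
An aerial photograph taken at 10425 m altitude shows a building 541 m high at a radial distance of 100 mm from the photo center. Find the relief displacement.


d = h * r / H = 541 * 100 / 10425 = 5.19 mm

5.19 mm


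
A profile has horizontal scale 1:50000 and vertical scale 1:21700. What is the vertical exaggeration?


VE = horizontal_scale / vertical_scale = 50000 / 21700 ≈ 2.3

2.3x


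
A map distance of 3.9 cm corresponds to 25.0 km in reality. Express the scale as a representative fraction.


ground = 25.0 km = 2500000 cm; RF denominator = ground / map = 2500000 / 3.9 ≈ 641026; RF = 1:641026

1:641026


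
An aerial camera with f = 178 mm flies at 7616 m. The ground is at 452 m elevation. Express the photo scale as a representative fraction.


scale = f / (H - h) = 178 mm / 7164 m = 178 / 7164000 = 1:40247

1:40247


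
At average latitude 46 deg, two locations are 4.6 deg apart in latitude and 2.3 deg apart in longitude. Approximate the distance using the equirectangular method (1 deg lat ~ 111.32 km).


dlat_km = 4.6 * 111.32 = 512.072
dlon_km = 2.3 * 111.32 * cos(46) ≈ 177.858
dist = sqrt(512.072^2 + 177.858^2) ≈ 542.1 km

542.1 km


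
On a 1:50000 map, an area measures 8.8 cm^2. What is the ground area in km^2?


ground_area = 8.8 * (50000/100)^2 = 2200000.0 m^2 = 2.2 km^2

2.2 km^2


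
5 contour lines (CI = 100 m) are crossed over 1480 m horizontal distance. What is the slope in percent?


elevation change = 5 * 100 = 500 m
slope = 500 / 1480 * 100 = 33.8%

33.8%


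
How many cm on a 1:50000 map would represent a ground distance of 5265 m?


map_cm = 5265 * 100 / 50000 = 10.53 cm

10.53 cm


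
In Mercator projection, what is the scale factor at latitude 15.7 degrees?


SF = 1 / cos(15.7) = 1 / 0.962692 = 1.039

1.039


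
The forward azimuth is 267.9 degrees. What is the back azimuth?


back azimuth = (267.9 + 180) mod 360 = 87.9 degrees

87.9 degrees


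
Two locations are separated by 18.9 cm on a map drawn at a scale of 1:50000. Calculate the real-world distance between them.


ground = 18.9 cm * 50000 / 100 = 9450.0 m = 9.45 km

9.45 km


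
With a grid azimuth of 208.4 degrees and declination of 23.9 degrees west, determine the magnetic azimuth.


magnetic azimuth = grid azimuth - declination (east +ve)
mag_az = 208.4 - -23.9 = 232.3 degrees

232.3 degrees


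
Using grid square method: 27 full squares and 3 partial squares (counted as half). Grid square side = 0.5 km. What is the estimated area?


effective squares = 27 + 3 * 0.5 = 28.5
area = 28.5 * 0.25 = 7.125 km^2

7.125 km^2


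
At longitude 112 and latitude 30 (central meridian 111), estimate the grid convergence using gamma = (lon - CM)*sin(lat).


gamma = (112 - 111) * sin(30) = 1 * 0.5 = 0.5 degrees

0.5 degrees


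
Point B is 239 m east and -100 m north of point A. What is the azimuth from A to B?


az = atan2(239, -100) = 112.7 deg
adjusted to 0-360: 112.7 degrees

112.7 degrees


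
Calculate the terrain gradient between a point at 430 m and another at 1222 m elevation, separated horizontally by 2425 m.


gradient = (1222 - 430) / 2425 = 792 / 2425 = 0.3266

0.3266


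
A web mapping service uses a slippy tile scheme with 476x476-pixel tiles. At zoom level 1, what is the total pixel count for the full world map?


tiles per axis = 2^1 = 2
total tiles = 2^2 = 4
pixels per axis = 2 * 476 = 952
total pixels = 952^2 = 906304

906304 pixels


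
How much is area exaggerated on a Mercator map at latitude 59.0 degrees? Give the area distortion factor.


area_distortion = 1/cos^2(59.0) = 3.77

3.77


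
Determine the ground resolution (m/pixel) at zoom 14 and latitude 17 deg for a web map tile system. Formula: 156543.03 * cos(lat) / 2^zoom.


res = 156543.03 * cos(17) / 2^14 = 156543.03 * 0.95630476 / 16384 = 9.14 m/pixel

9.14 m/pixel


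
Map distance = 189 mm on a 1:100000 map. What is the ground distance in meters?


ground = 189 mm * 100000 / 1000 = 18900.0 m

18900.0 m


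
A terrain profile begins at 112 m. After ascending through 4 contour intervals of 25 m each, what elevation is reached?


elevation = 112 + 4 * 25 = 212 m

212 m


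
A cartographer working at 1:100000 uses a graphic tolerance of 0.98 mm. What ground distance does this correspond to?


ground = 0.98 mm * 100000 / 1000 = 98.0 m

98.0 m


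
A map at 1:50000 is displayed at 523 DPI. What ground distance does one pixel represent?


pixel_cm = 2.54 / 523 ≈ 0.004857 cm
ground = pixel_cm * 50000 / 100 = 2.54 * 50000 / (523 * 100) = 127000 / 52300 ≈ 2.43 m

2.43 m


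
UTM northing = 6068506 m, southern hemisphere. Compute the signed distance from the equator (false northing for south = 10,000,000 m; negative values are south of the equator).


For southern: actual = 6068506 - 10000000 = -3931494 m

-3931494 m


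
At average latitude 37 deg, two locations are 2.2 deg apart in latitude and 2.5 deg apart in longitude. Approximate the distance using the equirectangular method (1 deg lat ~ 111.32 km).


dlat_km = 2.2 * 111.32 = 244.904
dlon_km = 2.5 * 111.32 * cos(37) ≈ 222.26
dist = sqrt(244.904^2 + 222.26^2) ≈ 330.7 km

330.7 km


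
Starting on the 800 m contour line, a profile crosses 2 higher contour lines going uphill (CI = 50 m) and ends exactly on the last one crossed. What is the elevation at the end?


elevation = 800 + 2 * 50 = 900 m

900 m


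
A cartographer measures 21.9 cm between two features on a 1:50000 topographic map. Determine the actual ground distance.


ground = 21.9 cm * 50000 / 100 = 10950.0 m = 10.95 km

10.95 km


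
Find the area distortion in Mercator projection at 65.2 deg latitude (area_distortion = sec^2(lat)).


area_distortion = 1/cos^2(65.2) = 5.684

5.684


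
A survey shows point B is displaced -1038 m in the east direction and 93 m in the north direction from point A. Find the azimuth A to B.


az = atan2(-1038, 93) = -84.9 deg
adjusted to 0-360: 275.1 degrees

275.1 degrees


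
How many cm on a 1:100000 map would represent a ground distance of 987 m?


map_cm = 987 * 100 / 100000 = 0.987 cm ≈ 0.99 cm

0.99 cm


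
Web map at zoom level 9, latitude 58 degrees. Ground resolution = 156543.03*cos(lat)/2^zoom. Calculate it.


res = 156543.03 * cos(58) / 2^9 = 156543.03 * 0.52991926 / 512 = 162.02 m/pixel

162.02 m/pixel


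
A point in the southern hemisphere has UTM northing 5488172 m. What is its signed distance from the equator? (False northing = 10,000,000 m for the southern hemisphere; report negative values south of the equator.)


For southern: actual = 5488172 - 10000000 = -4511828 m

-4511828 m


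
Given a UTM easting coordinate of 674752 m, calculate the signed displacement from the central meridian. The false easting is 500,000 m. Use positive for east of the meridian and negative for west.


displacement = 674752 - 500000 = 174752 m

174752 m


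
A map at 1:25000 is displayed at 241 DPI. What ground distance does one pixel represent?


pixel_cm = 2.54 / 241 ≈ 0.010539 cm
ground = pixel_cm * 25000 / 100 = 2.54 * 25000 / (241 * 100) = 63500 / 24100 ≈ 2.63 m

2.63 m


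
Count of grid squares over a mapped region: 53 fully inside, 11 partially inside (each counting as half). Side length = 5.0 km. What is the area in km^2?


effective squares = 53 + 11 * 0.5 = 58.5
area = 58.5 * 25.0 = 1462.5 km^2

1462.5 km^2


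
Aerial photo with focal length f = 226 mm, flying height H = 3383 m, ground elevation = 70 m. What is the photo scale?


scale = f / (H - h) = 226 mm / 3313 m = 226 / 3313000 = 1:14659

1:14659


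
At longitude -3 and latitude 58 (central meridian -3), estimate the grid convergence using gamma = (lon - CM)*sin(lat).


gamma = (-3 - -3) * sin(58) = 0 * 0.848048 = 0.0 degrees

0.0 degrees


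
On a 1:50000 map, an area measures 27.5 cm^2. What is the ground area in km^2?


ground_area = 27.5 * (50000/100)^2 = 6875000.0 m^2 = 6.875 km^2

6.875 km^2


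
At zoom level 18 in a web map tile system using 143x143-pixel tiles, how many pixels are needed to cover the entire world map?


tiles per axis = 2^18 = 262144
total tiles = 262144^2 = 68719476736
pixels per axis = 262144 * 143 = 37486592
total pixels = 37486592^2 = 1405244579774464

1405244579774464 pixels


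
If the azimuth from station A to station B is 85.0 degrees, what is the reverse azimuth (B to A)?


back azimuth = (85.0 + 180) mod 360 = 265.0 degrees

265.0 degrees


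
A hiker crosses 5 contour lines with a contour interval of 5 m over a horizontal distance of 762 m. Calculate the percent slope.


elevation change = 5 * 5 = 25 m
slope = 25 / 762 * 100 = 3.3%

3.3%


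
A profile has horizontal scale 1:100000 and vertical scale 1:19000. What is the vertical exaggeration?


VE = horizontal_scale / vertical_scale = 100000 / 19000 ≈ 5.3

5.3x


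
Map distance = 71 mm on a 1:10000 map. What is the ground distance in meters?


ground = 71 mm * 10000 / 1000 = 710.0 m

710.0 m


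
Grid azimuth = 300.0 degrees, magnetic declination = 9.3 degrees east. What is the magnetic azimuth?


magnetic azimuth = grid azimuth - declination (east +ve)
mag_az = 300.0 - 9.3 = 290.7 degrees

290.7 degrees


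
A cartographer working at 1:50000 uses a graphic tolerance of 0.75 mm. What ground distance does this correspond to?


ground = 0.75 mm * 50000 / 1000 = 37.5 m

37.5 m


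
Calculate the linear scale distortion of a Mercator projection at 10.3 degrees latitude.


SF = 1 / cos(10.3) = 1 / 0.983885 = 1.016

1.016


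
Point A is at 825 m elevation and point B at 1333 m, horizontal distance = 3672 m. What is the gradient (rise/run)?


gradient = (1333 - 825) / 3672 = 508 / 3672 = 0.1383

0.1383


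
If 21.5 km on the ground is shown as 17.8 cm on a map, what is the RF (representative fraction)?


ground = 21.5 km = 2150000 cm; RF denominator = ground / map = 2150000 / 17.8 ≈ 120787; RF = 1:120787

1:120787


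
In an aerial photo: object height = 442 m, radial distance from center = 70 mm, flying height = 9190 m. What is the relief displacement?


d = h * r / H = 442 * 70 / 9190 = 3.37 mm

3.37 mm


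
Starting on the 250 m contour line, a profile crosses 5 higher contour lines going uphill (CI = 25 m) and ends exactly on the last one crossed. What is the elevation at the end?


elevation = 250 + 5 * 25 = 375 m

375 m


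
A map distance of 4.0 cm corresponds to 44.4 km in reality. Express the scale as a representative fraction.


ground = 44.4 km = 4440000 cm; RF denominator = ground / map = 4440000 / 4.0 = 1110000; RF = 1:1110000

1:1110000


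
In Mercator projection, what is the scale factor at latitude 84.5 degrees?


SF = 1 / cos(84.5) = 1 / 0.095846 = 10.433

10.433


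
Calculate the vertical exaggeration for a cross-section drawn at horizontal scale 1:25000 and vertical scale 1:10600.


VE = horizontal_scale / vertical_scale = 25000 / 10600 ≈ 2.4

2.4x


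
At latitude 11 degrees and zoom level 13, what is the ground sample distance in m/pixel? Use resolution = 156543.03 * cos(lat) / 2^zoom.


res = 156543.03 * cos(11) / 2^13 = 156543.03 * 0.98162718 / 8192 = 18.76 m/pixel

18.76 m/pixel


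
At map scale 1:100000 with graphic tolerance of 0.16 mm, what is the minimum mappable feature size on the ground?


ground = 0.16 mm * 100000 / 1000 = 16.0 m

16.0 m


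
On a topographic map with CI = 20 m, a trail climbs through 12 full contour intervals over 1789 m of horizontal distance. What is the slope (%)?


elevation change = 12 * 20 = 240 m
slope = 240 / 1789 * 100 = 13.4%

13.4%


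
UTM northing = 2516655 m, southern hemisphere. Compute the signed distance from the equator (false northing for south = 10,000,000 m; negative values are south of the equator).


For southern: actual = 2516655 - 10000000 = -7483345 m

-7483345 m


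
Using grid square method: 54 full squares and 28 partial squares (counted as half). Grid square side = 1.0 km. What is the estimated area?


effective squares = 54 + 28 * 0.5 = 68.0
area = 68.0 * 1.0 = 68.0 km^2

68.0 km^2


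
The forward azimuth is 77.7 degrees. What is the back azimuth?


back azimuth = (77.7 + 180) mod 360 = 257.7 degrees

257.7 degrees


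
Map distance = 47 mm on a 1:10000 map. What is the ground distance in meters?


ground = 47 mm * 10000 / 1000 = 470.0 m

470.0 m


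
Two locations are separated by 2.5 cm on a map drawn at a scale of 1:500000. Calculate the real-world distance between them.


ground = 2.5 cm * 500000 / 100 = 12500.0 m = 12.5 km

12.5 km


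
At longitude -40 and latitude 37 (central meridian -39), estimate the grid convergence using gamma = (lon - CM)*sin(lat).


gamma = (-40 - -39) * sin(37) = -1 * 0.601815 = -0.602 degrees

-0.602 degrees


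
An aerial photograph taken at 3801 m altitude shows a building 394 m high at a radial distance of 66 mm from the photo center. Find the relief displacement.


d = h * r / H = 394 * 66 / 3801 = 6.84 mm

6.84 mm


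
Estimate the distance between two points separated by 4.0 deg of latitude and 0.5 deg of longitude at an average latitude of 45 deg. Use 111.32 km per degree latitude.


dlat_km = 4.0 * 111.32 = 445.28
dlon_km = 0.5 * 111.32 * cos(45) ≈ 39.358
dist = sqrt(445.28^2 + 39.358^2) ≈ 447.0 km

447.0 km


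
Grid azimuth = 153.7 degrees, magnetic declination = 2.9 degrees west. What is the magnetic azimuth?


magnetic azimuth = grid azimuth - declination (east +ve)
mag_az = 153.7 - -2.9 = 156.6 degrees

156.6 degrees


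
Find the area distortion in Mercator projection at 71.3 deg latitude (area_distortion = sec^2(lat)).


area_distortion = 1/cos^2(71.3) = 9.728

9.728


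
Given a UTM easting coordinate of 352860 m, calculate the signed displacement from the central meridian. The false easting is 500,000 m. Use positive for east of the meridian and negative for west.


displacement = 352860 - 500000 = -147140 m

-147140 m


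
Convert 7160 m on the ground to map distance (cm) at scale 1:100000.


map_cm = 7160 * 100 / 100000 = 7.16 cm

7.16 cm


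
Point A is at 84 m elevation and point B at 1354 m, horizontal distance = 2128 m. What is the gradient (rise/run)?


gradient = (1354 - 84) / 2128 = 1270 / 2128 = 0.5968

0.5968


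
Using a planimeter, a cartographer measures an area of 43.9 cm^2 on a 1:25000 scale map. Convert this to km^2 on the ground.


ground_area = 43.9 * (25000/100)^2 = 2743750.0 m^2 = 2.74375 km^2 ≈ 2.744 km^2

2.744 km^2


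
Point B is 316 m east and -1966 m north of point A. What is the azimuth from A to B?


az = atan2(316, -1966) = 170.9 deg
adjusted to 0-360: 170.9 degrees

170.9 degrees


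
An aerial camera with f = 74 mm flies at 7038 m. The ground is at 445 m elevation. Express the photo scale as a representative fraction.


scale = f / (H - h) = 74 mm / 6593 m = 74 / 6593000 = 1:89095

1:89095


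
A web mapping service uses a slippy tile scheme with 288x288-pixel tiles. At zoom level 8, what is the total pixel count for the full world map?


tiles per axis = 2^8 = 256
total tiles = 256^2 = 65536
pixels per axis = 256 * 288 = 73728
total pixels = 73728^2 = 5435817984

5435817984 pixels


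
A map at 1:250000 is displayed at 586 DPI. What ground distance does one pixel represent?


pixel_cm = 2.54 / 586 ≈ 0.004334 cm
ground = pixel_cm * 250000 / 100 = 2.54 * 250000 / (586 * 100) = 635000 / 58600 ≈ 10.84 m

10.84 m


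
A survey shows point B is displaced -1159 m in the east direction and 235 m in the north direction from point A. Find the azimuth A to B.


az = atan2(-1159, 235) = -78.5 deg
adjusted to 0-360: 281.5 degrees

281.5 degrees


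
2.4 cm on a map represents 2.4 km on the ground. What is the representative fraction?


ground = 2.4 km = 240000 cm; RF denominator = ground / map = 240000 / 2.4 = 100000; RF = 1:100000

1:100000


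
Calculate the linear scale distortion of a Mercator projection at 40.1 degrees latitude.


SF = 1 / cos(40.1) = 1 / 0.764921 = 1.307

1.307


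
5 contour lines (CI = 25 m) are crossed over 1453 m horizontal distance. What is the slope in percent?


elevation change = 5 * 25 = 125 m
slope = 125 / 1453 * 100 = 8.6%

8.6%


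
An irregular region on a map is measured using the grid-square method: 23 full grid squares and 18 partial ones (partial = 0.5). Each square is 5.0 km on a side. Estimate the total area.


effective squares = 23 + 18 * 0.5 = 32.0
area = 32.0 * 25.0 = 800.0 km^2

800.0 km^2


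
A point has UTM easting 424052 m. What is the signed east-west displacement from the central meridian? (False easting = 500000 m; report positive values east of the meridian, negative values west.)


displacement = 424052 - 500000 = -75948 m

-75948 m


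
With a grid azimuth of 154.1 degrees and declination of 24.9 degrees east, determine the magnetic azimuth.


magnetic azimuth = grid azimuth - declination (east +ve)
mag_az = 154.1 - 24.9 = 129.2 degrees

129.2 degrees


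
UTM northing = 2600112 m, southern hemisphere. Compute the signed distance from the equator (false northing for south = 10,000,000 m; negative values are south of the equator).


For southern: actual = 2600112 - 10000000 = -7399888 m

-7399888 m


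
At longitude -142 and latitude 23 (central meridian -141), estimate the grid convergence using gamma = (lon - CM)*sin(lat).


gamma = (-142 - -141) * sin(23) = -1 * 0.390731 = -0.391 degrees

-0.391 degrees


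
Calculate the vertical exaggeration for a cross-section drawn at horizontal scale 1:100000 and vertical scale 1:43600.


VE = horizontal_scale / vertical_scale = 100000 / 43600 ≈ 2.3

2.3x


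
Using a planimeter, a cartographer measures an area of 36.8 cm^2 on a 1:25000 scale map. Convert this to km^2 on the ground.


ground_area = 36.8 * (25000/100)^2 = 2300000.0 m^2 = 2.3 km^2

2.3 km^2


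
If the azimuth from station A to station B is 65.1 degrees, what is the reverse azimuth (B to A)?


back azimuth = (65.1 + 180) mod 360 = 245.1 degrees

245.1 degrees
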